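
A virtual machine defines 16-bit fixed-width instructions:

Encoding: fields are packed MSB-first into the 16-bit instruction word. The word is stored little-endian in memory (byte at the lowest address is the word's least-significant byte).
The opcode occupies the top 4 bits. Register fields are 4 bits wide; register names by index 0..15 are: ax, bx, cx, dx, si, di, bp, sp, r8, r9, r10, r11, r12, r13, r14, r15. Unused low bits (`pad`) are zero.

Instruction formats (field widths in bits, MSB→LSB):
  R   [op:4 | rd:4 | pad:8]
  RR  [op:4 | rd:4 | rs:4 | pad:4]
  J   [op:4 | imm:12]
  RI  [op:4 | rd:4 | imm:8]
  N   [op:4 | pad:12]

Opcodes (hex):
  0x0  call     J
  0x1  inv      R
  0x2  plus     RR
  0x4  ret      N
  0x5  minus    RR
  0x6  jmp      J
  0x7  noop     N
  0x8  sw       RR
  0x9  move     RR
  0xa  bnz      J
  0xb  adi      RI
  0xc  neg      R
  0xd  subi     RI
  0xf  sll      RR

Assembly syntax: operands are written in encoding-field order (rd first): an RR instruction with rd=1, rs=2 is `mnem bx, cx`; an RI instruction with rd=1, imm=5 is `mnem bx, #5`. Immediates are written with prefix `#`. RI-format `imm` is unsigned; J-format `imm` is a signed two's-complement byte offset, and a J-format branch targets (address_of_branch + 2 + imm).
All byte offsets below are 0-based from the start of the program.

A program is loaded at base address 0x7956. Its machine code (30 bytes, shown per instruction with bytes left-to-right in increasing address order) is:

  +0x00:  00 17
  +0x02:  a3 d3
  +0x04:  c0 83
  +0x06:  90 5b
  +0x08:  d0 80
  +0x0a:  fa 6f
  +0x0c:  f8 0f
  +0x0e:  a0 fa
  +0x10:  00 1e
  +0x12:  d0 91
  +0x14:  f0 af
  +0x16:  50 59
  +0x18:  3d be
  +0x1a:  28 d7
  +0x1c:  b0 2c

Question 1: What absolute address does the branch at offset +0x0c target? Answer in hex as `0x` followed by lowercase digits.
+0x0c: f8 0f ⇒ word 0x0ff8 (little)
  opcode bits[15:12]=0x0: call/J
  imm: (w>>0)&0xfff=0xff8 (s12→-8) → #-8
  target = base 0x7956 + off 0x0c + 2 + imm -8 = 0x795c

0x795c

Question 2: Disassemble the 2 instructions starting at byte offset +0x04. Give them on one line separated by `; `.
sw dx, r12; minus r11, r9

off 0x04: read c0 83 as little → 0x83c0
  opcode bits[15:12]=0x8: sw/RR
  rd: (w>>8)&0xf=0x3 → dx
  rs: (w>>4)&0xf=0xc → r12
off 0x06: read 90 5b as little → 0x5b90
  opcode bits[15:12]=0x5: minus/RR
  rd: (w>>8)&0xf=0xb → r11
  rs: (w>>4)&0xf=0x9 → r9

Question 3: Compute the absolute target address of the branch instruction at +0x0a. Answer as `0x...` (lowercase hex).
[0a] fa 6f → 0x6ffa
  op=0x6ffa>>12=0x6 ⇒ jmp (J)
  imm@[11:0]=0xffa (s12→-6) ⇒ #-6
  target = base 0x7956 + off 0x0a + 2 + imm -6 = 0x795c

0x795c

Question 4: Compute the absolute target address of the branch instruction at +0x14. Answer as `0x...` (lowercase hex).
[14] f0 af → 0xaff0
  op=0xaff0>>12=0xa ⇒ bnz (J)
  imm: (w>>0)&0xfff=0xff0 (s12→-16) → #-16
  target = base 0x7956 + off 0x14 + 2 + imm -16 = 0x795c

0x795c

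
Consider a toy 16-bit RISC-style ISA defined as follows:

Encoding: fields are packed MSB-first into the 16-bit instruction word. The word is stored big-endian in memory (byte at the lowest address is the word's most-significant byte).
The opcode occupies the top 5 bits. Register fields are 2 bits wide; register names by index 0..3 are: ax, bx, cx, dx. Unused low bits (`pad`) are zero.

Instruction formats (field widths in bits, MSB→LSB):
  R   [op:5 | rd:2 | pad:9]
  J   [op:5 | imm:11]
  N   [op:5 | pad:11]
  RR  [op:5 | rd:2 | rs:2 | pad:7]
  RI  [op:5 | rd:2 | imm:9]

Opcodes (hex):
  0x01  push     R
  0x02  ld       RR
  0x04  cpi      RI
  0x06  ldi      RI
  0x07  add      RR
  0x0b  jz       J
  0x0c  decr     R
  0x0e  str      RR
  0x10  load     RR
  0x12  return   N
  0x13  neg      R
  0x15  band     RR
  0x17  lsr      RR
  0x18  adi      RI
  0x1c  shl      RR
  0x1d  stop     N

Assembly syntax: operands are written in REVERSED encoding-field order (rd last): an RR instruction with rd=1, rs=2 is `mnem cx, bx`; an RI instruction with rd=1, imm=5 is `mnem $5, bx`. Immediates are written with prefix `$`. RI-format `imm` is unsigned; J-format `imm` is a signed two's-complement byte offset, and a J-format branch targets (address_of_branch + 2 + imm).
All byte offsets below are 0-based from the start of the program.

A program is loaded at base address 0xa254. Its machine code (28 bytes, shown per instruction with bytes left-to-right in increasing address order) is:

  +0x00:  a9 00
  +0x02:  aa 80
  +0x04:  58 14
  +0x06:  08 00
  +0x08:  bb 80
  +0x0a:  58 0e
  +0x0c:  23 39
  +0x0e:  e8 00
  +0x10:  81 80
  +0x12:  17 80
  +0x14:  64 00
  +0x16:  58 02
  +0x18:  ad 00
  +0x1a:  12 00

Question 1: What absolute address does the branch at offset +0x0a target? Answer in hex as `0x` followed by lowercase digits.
0xa26e

@+0a  big-endian(58 0e) = 0x580e
  top 5b → 0xb → jz [J]
  imm@[10:0]=0xe ⇒ $14
  target = base 0xa254 + off 0x0a + 2 + imm 14 = 0xa26e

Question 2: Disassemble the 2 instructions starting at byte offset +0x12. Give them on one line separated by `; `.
ld dx, dx; decr cx

@+12  big-endian(17 80) = 0x1780
  opcode bits[15:11]=0x2: ld/RR
  rd@[10:9]=0x3 ⇒ dx
  rs@[8:7]=0x3 ⇒ dx
@+14  big-endian(64 00) = 0x6400
  opcode bits[15:11]=0xc: decr/R
  rd@[10:9]=0x2 ⇒ cx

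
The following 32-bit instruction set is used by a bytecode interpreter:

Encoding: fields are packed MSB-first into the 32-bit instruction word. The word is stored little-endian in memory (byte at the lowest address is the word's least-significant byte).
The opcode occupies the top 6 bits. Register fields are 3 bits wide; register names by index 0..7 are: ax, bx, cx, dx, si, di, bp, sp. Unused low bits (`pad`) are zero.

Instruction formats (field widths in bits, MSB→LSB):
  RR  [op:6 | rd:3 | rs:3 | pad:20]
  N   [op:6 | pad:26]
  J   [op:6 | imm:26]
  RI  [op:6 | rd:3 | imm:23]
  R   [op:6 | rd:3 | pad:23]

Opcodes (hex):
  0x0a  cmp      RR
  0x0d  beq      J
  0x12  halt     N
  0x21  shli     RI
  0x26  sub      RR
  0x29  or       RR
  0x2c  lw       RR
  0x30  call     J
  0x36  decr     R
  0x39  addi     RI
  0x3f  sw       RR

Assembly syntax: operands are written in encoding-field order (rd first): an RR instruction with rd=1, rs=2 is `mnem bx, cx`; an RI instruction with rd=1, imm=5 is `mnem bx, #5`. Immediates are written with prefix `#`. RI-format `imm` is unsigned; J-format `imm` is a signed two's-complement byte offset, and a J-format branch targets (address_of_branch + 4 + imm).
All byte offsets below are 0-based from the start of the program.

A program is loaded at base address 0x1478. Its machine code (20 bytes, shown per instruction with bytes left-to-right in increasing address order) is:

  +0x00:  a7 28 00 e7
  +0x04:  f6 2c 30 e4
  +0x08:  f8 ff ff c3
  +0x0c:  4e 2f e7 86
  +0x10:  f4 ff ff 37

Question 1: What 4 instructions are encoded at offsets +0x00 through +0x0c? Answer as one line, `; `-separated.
addi bp, #10407; addi ax, #3157238; call #-8; shli di, #6762318

+0x00: a7 28 00 e7 ⇒ word 0xe70028a7 (little)
  opcode bits[31:26]=0x39: addi/RI
  rd: (w>>23)&0x7=0x6 → bp
  imm: (w>>0)&0x7fffff=0x28a7 → #10407
+0x04: f6 2c 30 e4 ⇒ word 0xe4302cf6 (little)
  opcode bits[31:26]=0x39: addi/RI
  rd: (w>>23)&0x7=0x0 → ax
  imm: (w>>0)&0x7fffff=0x302cf6 → #3157238
+0x08: f8 ff ff c3 ⇒ word 0xc3fffff8 (little)
  opcode bits[31:26]=0x30: call/J
  imm: (w>>0)&0x3ffffff=0x3fffff8 (s26→-8) → #-8
+0x0c: 4e 2f e7 86 ⇒ word 0x86e72f4e (little)
  opcode bits[31:26]=0x21: shli/RI
  rd: (w>>23)&0x7=0x5 → di
  imm: (w>>0)&0x7fffff=0x672f4e → #6762318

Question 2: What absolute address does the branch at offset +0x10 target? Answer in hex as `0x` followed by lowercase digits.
@+10  little-endian(f4 ff ff 37) = 0x37fffff4
  top 6b → 0xd → beq [J]
  imm: (w>>0)&0x3ffffff=0x3fffff4 (s26→-12) → #-12
  target = base 0x1478 + off 0x10 + 4 + imm -12 = 0x1480

0x1480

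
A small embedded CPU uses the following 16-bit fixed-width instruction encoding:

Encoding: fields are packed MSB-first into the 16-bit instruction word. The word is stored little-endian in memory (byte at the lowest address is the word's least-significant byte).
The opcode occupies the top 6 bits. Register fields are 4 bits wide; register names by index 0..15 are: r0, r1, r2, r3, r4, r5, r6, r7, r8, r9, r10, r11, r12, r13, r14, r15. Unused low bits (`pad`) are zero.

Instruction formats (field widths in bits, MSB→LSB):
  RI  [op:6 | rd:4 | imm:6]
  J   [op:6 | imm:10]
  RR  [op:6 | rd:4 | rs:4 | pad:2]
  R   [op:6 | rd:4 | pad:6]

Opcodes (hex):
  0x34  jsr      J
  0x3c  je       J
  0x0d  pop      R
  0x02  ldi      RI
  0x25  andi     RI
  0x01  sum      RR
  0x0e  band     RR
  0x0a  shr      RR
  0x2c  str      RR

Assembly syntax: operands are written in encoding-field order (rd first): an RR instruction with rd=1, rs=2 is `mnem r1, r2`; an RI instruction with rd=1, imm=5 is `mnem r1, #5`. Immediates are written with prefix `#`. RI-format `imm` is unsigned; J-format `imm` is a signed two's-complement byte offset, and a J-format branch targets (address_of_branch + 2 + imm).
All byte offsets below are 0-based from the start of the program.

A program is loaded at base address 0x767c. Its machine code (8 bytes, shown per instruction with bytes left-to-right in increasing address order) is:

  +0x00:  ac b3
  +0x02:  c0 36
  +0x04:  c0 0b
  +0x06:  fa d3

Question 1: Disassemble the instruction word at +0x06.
[06] fa d3 → 0xd3fa
  top 6b → 0x34 → jsr [J]
  [9:0] imm=1018 (s10→-6) = #-6

jsr #-6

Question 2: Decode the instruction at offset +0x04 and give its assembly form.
ldi r15, #0

off 0x04: read c0 0b as little → 0x0bc0
  top 6b → 0x2 → ldi [RI]
  rd: (w>>6)&0xf=0xf → r15
  imm: (w>>0)&0x3f=0x0 → #0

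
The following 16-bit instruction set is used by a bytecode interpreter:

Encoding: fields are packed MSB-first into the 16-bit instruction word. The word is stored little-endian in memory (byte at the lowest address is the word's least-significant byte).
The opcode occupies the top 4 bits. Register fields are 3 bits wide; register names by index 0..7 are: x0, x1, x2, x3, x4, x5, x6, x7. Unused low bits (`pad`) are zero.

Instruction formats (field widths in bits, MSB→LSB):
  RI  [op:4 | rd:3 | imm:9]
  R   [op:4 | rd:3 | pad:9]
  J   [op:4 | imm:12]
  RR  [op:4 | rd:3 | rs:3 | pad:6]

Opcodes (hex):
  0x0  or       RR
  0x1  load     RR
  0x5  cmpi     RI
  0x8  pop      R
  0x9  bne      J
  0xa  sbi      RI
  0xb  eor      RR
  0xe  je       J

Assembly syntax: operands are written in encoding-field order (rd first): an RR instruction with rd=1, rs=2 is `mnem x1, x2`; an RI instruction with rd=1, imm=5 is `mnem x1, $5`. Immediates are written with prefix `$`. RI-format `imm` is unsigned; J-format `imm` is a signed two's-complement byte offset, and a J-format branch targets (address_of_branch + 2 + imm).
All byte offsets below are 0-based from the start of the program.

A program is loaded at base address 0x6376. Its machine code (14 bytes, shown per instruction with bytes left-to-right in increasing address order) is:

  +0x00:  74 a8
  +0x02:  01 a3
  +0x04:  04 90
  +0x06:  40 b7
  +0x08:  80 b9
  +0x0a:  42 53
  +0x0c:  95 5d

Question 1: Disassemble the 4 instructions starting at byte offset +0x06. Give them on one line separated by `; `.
eor x3, x5; eor x4, x6; cmpi x1, $322; cmpi x6, $405

@+06  little-endian(40 b7) = 0xb740
  opcode bits[15:12]=0xb: eor/RR
  rd: (w>>9)&0x7=0x3 → x3
  rs: (w>>6)&0x7=0x5 → x5
@+08  little-endian(80 b9) = 0xb980
  opcode bits[15:12]=0xb: eor/RR
  rd: (w>>9)&0x7=0x4 → x4
  rs: (w>>6)&0x7=0x6 → x6
@+0a  little-endian(42 53) = 0x5342
  opcode bits[15:12]=0x5: cmpi/RI
  rd: (w>>9)&0x7=0x1 → x1
  imm: (w>>0)&0x1ff=0x142 → $322
@+0c  little-endian(95 5d) = 0x5d95
  opcode bits[15:12]=0x5: cmpi/RI
  rd: (w>>9)&0x7=0x6 → x6
  imm: (w>>0)&0x1ff=0x195 → $405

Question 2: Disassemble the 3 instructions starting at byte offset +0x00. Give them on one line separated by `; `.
sbi x4, $116; sbi x1, $257; bne $4

+0x00: 74 a8 ⇒ word 0xa874 (little)
  opcode bits[15:12]=0xa: sbi/RI
  [11:9] rd=4 = x4
  [8:0] imm=116 = $116
+0x02: 01 a3 ⇒ word 0xa301 (little)
  opcode bits[15:12]=0xa: sbi/RI
  [11:9] rd=1 = x1
  [8:0] imm=257 = $257
+0x04: 04 90 ⇒ word 0x9004 (little)
  opcode bits[15:12]=0x9: bne/J
  [11:0] imm=4 = $4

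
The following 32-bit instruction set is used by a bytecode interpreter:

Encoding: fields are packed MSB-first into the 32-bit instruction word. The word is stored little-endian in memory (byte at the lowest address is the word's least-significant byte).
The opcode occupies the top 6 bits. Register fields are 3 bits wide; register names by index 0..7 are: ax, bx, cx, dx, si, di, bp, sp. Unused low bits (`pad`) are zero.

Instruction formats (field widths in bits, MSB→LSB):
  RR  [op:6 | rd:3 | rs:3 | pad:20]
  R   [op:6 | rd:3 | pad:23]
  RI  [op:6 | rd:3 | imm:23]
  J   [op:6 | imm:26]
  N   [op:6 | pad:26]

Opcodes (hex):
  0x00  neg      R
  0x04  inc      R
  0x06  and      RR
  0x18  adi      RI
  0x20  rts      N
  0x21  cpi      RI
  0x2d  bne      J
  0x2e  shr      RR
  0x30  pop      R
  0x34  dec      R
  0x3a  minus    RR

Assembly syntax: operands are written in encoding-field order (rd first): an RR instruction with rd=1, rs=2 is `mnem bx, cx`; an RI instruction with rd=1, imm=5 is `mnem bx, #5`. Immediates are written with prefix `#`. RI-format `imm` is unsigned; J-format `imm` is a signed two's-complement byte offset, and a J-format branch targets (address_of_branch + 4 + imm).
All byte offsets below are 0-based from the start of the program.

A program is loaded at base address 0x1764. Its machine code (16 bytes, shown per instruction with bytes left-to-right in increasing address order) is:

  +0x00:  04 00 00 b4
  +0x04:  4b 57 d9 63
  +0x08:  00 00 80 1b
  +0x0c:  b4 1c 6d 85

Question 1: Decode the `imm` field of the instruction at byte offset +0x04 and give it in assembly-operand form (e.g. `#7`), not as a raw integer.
[04] 4b 57 d9 63 → 0x63d9574b
  top 6b → 0x18 → adi [RI]
  rd: (w>>23)&0x7=0x7 → sp
  imm: (w>>0)&0x7fffff=0x59574b → #5855051

#5855051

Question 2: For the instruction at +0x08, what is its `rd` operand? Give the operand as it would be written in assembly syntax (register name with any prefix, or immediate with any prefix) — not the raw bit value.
sp

+0x08: 00 00 80 1b ⇒ word 0x1b800000 (little)
  opcode bits[31:26]=0x6: and/RR
  rd: (w>>23)&0x7=0x7 → sp
  rs: (w>>20)&0x7=0x0 → ax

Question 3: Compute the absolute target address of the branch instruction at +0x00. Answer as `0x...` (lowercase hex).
0x176c

off 0x00: read 04 00 00 b4 as little → 0xb4000004
  opcode bits[31:26]=0x2d: bne/J
  [25:0] imm=4 = #4
  target = base 0x1764 + off 0x00 + 4 + imm 4 = 0x176c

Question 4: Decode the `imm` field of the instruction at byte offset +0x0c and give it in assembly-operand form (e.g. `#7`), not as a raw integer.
off 0x0c: read b4 1c 6d 85 as little → 0x856d1cb4
  opcode bits[31:26]=0x21: cpi/RI
  rd@[25:23]=0x2 ⇒ cx
  imm@[22:0]=0x6d1cb4 ⇒ #7150772

#7150772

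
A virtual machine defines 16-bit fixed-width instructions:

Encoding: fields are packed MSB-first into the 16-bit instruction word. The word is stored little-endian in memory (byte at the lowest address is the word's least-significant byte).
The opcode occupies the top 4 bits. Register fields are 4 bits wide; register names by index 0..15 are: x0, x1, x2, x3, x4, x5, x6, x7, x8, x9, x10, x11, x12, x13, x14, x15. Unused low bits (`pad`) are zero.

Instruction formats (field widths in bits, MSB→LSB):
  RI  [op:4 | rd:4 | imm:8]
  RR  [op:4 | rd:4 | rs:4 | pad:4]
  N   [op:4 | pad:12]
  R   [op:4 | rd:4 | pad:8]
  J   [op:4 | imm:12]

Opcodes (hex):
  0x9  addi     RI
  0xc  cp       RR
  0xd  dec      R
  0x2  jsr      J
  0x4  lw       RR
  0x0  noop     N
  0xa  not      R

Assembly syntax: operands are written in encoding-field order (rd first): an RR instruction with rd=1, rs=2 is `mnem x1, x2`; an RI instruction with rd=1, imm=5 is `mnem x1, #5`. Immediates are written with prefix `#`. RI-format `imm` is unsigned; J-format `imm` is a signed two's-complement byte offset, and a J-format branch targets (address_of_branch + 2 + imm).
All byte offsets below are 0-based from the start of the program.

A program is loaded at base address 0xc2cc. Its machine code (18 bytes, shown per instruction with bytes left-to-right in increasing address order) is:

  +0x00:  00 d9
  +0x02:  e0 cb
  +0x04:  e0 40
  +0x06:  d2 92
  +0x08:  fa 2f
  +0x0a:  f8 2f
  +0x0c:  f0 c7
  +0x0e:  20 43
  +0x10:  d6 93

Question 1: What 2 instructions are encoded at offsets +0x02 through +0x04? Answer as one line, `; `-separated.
off 0x02: read e0 cb as little → 0xcbe0
  top 4b → 0xc → cp [RR]
  [11:8] rd=11 = x11
  [7:4] rs=14 = x14
off 0x04: read e0 40 as little → 0x40e0
  top 4b → 0x4 → lw [RR]
  [11:8] rd=0 = x0
  [7:4] rs=14 = x14

cp x11, x14; lw x0, x14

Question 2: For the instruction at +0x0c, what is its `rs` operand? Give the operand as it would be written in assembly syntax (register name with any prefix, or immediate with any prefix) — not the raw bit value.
x15

+0x0c: f0 c7 ⇒ word 0xc7f0 (little)
  top 4b → 0xc → cp [RR]
  [11:8] rd=7 = x7
  [7:4] rs=15 = x15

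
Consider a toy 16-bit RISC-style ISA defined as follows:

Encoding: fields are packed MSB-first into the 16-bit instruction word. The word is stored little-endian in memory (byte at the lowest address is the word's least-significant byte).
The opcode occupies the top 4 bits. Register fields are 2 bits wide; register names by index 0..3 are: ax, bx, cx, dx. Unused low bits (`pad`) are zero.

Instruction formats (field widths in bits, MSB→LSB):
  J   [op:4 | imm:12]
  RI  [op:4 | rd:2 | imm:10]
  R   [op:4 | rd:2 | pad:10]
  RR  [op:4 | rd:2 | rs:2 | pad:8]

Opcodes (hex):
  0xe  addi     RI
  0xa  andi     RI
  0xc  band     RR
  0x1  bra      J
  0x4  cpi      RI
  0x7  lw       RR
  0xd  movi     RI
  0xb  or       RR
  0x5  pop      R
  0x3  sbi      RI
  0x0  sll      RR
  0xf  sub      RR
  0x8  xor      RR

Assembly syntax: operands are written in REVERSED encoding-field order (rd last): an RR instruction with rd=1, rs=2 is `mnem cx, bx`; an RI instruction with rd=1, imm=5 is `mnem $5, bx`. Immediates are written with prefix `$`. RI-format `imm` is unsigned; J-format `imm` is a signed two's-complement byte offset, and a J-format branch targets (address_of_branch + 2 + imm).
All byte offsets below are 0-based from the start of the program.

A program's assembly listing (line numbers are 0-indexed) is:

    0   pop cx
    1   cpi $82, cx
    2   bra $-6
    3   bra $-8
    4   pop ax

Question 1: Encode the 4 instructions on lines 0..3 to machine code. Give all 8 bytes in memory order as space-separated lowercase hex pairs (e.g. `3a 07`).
00 58 52 48 fa 1f f8 1f

0. pop fields op=0x5:4|rd=2:2|pad=0:10 → word 5800h → 00 58
1. cpi fields op=0x4:4|rd=2:2|imm=82:10 → word 4852h → 52 48
2. bra fields op=0x1:4|imm=-6:12 → word 1ffah → fa 1f
3. bra fields op=0x1:4|imm=-8:12 → word 1ff8h → f8 1f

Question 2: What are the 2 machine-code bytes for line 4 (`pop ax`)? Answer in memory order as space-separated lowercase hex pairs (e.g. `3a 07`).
L4: pop op=0x5:4|rd=0:2|pad=0:10 ⇒ 0x5000 ⇒ little 00 50

00 50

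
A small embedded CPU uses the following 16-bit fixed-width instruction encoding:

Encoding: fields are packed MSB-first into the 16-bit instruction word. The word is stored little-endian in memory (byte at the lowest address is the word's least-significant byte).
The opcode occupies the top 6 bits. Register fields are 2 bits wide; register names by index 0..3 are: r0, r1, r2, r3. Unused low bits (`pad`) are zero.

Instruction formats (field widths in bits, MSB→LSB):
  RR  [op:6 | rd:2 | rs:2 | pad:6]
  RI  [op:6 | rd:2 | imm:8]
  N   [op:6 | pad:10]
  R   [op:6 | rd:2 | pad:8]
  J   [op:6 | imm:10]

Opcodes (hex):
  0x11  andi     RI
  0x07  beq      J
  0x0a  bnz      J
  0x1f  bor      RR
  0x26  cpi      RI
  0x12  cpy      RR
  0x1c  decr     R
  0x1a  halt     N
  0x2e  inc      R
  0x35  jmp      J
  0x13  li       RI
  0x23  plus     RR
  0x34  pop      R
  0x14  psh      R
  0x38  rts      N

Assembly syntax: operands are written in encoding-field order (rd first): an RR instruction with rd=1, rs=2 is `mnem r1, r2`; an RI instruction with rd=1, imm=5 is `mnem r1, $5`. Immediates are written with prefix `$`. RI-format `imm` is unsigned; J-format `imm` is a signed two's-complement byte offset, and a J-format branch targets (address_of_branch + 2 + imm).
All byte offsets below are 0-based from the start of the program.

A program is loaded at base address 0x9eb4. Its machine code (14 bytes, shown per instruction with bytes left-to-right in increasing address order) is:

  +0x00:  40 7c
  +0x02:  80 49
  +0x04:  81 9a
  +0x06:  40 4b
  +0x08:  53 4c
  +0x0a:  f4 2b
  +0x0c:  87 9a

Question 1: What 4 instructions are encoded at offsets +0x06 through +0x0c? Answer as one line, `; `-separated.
cpy r3, r1; li r0, $83; bnz $-12; cpi r2, $135

off 0x06: read 40 4b as little → 0x4b40
  top 6b → 0x12 → cpy [RR]
  rd: (w>>8)&0x3=0x3 → r3
  rs: (w>>6)&0x3=0x1 → r1
off 0x08: read 53 4c as little → 0x4c53
  top 6b → 0x13 → li [RI]
  rd: (w>>8)&0x3=0x0 → r0
  imm: (w>>0)&0xff=0x53 → $83
off 0x0a: read f4 2b as little → 0x2bf4
  top 6b → 0xa → bnz [J]
  imm: (w>>0)&0x3ff=0x3f4 (s10→-12) → $-12
off 0x0c: read 87 9a as little → 0x9a87
  top 6b → 0x26 → cpi [RI]
  rd: (w>>8)&0x3=0x2 → r2
  imm: (w>>0)&0xff=0x87 → $135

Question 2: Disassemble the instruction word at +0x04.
cpi r2, $129

[04] 81 9a → 0x9a81
  top 6b → 0x26 → cpi [RI]
  rd: (w>>8)&0x3=0x2 → r2
  imm: (w>>0)&0xff=0x81 → $129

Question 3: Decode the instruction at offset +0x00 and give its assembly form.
+0x00: 40 7c ⇒ word 0x7c40 (little)
  op=0x7c40>>10=0x1f ⇒ bor (RR)
  rd@[9:8]=0x0 ⇒ r0
  rs@[7:6]=0x1 ⇒ r1

bor r0, r1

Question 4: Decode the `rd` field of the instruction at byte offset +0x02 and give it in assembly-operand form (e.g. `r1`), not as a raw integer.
+0x02: 80 49 ⇒ word 0x4980 (little)
  top 6b → 0x12 → cpy [RR]
  [9:8] rd=1 = r1
  [7:6] rs=2 = r2

r1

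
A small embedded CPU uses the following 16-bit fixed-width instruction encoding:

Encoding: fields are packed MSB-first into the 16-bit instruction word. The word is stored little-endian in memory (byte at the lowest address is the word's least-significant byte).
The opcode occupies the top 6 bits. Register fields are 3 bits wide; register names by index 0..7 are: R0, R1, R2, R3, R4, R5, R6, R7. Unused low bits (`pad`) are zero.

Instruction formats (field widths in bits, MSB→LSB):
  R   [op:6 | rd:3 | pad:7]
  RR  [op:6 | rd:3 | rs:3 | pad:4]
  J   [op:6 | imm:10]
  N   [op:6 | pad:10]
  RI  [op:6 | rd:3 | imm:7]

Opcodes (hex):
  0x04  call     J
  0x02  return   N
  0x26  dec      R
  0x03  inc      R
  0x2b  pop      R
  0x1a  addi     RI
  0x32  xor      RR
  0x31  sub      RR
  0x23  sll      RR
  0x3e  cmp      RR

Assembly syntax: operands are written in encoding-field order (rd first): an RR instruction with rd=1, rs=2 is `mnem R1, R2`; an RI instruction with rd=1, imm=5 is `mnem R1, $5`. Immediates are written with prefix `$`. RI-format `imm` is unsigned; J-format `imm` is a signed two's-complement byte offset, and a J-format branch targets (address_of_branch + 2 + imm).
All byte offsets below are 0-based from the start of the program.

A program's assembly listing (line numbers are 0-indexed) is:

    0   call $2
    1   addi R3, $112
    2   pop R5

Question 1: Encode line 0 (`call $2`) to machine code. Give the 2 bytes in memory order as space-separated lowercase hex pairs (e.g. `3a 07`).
02 10

line 0 (call): pack op=0x4:6|imm=2:10 = 0x1002; little→ 02 10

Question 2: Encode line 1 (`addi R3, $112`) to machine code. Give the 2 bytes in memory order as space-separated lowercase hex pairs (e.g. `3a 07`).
f0 69

1. addi fields op=0x1a:6|rd=3:3|imm=112:7 → word 69f0h → f0 69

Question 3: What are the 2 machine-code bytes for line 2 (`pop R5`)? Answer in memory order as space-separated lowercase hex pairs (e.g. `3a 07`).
80 ae

line 2 (pop): pack op=0x2b:6|rd=5:3|pad=0:7 = 0xae80; little→ 80 ae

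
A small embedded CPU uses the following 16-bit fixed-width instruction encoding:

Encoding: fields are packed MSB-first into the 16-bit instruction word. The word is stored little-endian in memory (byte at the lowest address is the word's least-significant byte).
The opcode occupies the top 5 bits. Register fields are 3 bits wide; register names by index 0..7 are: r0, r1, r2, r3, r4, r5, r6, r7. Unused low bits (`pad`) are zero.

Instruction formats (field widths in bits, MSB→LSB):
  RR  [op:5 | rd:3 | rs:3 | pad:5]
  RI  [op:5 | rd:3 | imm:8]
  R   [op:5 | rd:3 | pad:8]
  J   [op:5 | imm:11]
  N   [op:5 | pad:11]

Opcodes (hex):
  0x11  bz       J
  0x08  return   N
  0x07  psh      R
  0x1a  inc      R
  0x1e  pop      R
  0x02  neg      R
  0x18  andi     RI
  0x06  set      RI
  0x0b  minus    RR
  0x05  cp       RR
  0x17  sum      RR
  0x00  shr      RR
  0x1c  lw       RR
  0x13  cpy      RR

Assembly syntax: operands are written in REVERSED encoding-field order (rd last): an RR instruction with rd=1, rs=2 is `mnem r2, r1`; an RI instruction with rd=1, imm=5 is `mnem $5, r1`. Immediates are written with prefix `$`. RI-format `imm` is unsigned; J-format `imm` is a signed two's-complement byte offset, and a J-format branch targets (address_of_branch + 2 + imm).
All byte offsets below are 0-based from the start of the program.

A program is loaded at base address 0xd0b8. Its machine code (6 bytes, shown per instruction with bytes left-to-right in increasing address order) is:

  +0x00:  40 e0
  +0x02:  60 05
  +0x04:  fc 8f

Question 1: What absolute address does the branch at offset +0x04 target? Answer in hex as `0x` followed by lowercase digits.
0xd0ba

[04] fc 8f → 0x8ffc
  top 5b → 0x11 → bz [J]
  imm@[10:0]=0x7fc (s11→-4) ⇒ $-4
  target = base 0xd0b8 + off 0x04 + 2 + imm -4 = 0xd0ba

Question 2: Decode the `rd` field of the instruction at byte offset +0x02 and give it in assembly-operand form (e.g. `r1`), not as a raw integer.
r5

+0x02: 60 05 ⇒ word 0x0560 (little)
  top 5b → 0x0 → shr [RR]
  [10:8] rd=5 = r5
  [7:5] rs=3 = r3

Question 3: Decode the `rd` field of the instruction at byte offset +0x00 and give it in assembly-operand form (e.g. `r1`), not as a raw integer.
r0

@+00  little-endian(40 e0) = 0xe040
  opcode bits[15:11]=0x1c: lw/RR
  [10:8] rd=0 = r0
  [7:5] rs=2 = r2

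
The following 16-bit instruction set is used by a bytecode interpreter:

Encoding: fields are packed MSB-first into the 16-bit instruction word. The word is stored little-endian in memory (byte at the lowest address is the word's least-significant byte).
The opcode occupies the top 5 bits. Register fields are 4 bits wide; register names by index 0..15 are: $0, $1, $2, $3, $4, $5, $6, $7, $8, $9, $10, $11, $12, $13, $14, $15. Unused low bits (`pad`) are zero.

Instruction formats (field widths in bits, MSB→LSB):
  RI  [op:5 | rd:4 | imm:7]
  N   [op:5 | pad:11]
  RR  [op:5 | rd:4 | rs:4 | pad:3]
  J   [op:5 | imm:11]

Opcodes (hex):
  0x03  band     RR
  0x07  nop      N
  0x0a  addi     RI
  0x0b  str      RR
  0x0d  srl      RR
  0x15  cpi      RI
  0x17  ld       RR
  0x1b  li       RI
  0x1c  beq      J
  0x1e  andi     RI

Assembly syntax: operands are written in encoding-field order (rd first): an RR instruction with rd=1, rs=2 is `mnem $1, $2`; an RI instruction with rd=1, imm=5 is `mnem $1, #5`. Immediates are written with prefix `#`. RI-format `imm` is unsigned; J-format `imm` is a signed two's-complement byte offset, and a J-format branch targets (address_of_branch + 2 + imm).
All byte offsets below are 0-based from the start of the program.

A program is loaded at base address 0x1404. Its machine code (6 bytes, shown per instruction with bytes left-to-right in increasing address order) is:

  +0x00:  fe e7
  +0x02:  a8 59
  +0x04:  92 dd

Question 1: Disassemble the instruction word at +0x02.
@+02  little-endian(a8 59) = 0x59a8
  top 5b → 0xb → str [RR]
  [10:7] rd=3 = $3
  [6:3] rs=5 = $5

str $3, $5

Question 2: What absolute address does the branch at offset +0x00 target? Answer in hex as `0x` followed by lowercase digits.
0x1404

off 0x00: read fe e7 as little → 0xe7fe
  opcode bits[15:11]=0x1c: beq/J
  imm@[10:0]=0x7fe (s11→-2) ⇒ #-2
  target = base 0x1404 + off 0x00 + 2 + imm -2 = 0x1404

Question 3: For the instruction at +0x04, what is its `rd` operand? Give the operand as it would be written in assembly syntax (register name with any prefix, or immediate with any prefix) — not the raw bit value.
[04] 92 dd → 0xdd92
  top 5b → 0x1b → li [RI]
  rd@[10:7]=0xb ⇒ $11
  imm@[6:0]=0x12 ⇒ #18

$11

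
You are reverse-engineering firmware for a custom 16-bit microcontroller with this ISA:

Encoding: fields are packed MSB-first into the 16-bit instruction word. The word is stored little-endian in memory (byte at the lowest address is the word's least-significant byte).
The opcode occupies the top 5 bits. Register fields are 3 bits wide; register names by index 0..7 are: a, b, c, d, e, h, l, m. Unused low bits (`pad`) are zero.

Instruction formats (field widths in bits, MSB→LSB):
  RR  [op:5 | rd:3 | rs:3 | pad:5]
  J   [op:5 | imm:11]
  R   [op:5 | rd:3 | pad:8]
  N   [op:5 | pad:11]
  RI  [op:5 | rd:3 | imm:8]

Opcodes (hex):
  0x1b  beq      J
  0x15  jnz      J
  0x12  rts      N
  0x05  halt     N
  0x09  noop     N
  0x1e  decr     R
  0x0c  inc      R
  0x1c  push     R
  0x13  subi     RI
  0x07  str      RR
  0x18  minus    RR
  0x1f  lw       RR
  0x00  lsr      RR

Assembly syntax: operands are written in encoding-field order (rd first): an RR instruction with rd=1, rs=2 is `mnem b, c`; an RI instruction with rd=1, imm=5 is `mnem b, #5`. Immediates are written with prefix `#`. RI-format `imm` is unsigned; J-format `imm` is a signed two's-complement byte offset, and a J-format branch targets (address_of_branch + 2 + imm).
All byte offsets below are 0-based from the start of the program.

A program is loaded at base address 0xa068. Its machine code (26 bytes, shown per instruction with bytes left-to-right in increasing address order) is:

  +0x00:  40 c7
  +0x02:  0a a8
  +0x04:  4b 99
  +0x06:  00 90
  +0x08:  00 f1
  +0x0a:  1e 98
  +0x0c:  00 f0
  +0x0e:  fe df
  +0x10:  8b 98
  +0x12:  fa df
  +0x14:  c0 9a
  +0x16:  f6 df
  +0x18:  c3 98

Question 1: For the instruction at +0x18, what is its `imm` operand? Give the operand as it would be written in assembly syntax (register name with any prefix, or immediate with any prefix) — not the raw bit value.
#195

off 0x18: read c3 98 as little → 0x98c3
  top 5b → 0x13 → subi [RI]
  [10:8] rd=0 = a
  [7:0] imm=195 = #195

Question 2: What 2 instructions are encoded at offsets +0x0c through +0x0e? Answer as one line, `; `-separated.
@+0c  little-endian(00 f0) = 0xf000
  op=0xf000>>11=0x1e ⇒ decr (R)
  rd@[10:8]=0x0 ⇒ a
@+0e  little-endian(fe df) = 0xdffe
  op=0xdffe>>11=0x1b ⇒ beq (J)
  imm@[10:0]=0x7fe (s11→-2) ⇒ #-2

decr a; beq #-2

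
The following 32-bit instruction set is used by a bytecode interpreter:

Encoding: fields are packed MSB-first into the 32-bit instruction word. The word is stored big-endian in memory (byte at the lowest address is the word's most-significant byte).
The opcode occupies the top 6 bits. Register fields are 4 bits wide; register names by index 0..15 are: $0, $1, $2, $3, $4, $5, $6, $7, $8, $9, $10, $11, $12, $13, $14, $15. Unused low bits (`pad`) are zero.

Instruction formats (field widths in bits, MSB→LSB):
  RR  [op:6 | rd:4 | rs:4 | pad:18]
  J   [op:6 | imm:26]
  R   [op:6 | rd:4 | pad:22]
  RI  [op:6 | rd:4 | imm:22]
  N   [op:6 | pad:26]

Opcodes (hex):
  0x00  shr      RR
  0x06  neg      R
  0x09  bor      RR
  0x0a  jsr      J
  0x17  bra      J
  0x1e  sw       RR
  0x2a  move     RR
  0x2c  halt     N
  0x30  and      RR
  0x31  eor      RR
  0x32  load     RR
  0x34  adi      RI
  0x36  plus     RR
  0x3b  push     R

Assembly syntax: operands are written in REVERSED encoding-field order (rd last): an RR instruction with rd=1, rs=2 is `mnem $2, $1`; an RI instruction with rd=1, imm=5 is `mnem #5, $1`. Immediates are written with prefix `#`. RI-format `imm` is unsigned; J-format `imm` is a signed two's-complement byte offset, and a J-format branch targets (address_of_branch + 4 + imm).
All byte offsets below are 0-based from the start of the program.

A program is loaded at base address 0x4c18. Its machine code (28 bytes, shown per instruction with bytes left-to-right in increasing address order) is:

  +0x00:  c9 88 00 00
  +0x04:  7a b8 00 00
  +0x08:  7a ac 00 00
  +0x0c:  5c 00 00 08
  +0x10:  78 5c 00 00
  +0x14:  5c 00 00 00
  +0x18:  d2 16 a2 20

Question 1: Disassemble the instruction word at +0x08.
@+08  big-endian(7a ac 00 00) = 0x7aac0000
  op=0x7aac0000>>26=0x1e ⇒ sw (RR)
  [25:22] rd=10 = $10
  [21:18] rs=11 = $11

sw $11, $10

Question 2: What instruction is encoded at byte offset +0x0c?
@+0c  big-endian(5c 00 00 08) = 0x5c000008
  top 6b → 0x17 → bra [J]
  imm: (w>>0)&0x3ffffff=0x8 → #8

bra #8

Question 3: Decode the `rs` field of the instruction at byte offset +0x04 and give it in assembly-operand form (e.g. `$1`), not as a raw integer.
$14

[04] 7a b8 00 00 → 0x7ab80000
  op=0x7ab80000>>26=0x1e ⇒ sw (RR)
  [25:22] rd=10 = $10
  [21:18] rs=14 = $14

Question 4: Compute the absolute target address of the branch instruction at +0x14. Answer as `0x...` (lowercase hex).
0x4c30

+0x14: 5c 00 00 00 ⇒ word 0x5c000000 (big)
  op=0x5c000000>>26=0x17 ⇒ bra (J)
  imm: (w>>0)&0x3ffffff=0x0 → #0
  target = base 0x4c18 + off 0x14 + 4 + imm 0 = 0x4c30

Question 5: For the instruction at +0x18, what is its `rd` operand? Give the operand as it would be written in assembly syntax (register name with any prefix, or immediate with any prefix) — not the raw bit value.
$8

+0x18: d2 16 a2 20 ⇒ word 0xd216a220 (big)
  opcode bits[31:26]=0x34: adi/RI
  rd: (w>>22)&0xf=0x8 → $8
  imm: (w>>0)&0x3fffff=0x16a220 → #1483296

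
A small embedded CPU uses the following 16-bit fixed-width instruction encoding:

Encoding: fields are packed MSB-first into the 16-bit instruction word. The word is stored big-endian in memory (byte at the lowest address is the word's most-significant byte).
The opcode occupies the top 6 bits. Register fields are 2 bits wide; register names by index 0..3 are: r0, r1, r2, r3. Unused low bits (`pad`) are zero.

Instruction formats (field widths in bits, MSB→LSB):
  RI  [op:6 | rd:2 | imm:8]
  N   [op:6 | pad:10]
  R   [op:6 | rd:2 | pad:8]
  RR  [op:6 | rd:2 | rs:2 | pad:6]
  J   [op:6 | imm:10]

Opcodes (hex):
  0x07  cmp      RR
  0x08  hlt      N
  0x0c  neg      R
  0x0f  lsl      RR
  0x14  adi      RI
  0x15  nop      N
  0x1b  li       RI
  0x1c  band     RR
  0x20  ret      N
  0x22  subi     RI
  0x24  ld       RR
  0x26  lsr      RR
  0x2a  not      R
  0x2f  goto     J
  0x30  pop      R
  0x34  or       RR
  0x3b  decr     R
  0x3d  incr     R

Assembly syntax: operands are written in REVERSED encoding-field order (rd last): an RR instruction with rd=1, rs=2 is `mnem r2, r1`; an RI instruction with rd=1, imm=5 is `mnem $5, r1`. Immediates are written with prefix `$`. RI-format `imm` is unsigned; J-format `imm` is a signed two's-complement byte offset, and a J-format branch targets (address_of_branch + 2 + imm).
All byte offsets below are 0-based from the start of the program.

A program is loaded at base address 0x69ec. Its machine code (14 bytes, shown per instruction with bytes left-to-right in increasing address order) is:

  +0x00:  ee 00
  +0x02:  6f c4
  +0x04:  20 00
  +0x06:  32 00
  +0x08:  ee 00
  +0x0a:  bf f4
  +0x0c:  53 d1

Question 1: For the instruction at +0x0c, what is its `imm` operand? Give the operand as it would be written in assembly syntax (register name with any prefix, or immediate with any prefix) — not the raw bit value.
[0c] 53 d1 → 0x53d1
  top 6b → 0x14 → adi [RI]
  rd@[9:8]=0x3 ⇒ r3
  imm@[7:0]=0xd1 ⇒ $209

$209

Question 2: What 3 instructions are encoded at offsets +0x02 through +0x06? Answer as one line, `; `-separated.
li $196, r3; hlt; neg r2

+0x02: 6f c4 ⇒ word 0x6fc4 (big)
  op=0x6fc4>>10=0x1b ⇒ li (RI)
  rd: (w>>8)&0x3=0x3 → r3
  imm: (w>>0)&0xff=0xc4 → $196
+0x04: 20 00 ⇒ word 0x2000 (big)
  op=0x2000>>10=0x8 ⇒ hlt (N)
+0x06: 32 00 ⇒ word 0x3200 (big)
  op=0x3200>>10=0xc ⇒ neg (R)
  rd: (w>>8)&0x3=0x2 → r2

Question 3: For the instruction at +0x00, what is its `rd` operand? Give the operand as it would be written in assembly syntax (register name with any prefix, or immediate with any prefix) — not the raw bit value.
r2

@+00  big-endian(ee 00) = 0xee00
  top 6b → 0x3b → decr [R]
  rd: (w>>8)&0x3=0x2 → r2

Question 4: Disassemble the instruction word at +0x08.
@+08  big-endian(ee 00) = 0xee00
  top 6b → 0x3b → decr [R]
  rd@[9:8]=0x2 ⇒ r2

decr r2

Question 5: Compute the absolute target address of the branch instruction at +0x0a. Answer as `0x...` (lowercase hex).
off 0x0a: read bf f4 as big → 0xbff4
  op=0xbff4>>10=0x2f ⇒ goto (J)
  imm@[9:0]=0x3f4 (s10→-12) ⇒ $-12
  target = base 0x69ec + off 0x0a + 2 + imm -12 = 0x69ec

0x69ec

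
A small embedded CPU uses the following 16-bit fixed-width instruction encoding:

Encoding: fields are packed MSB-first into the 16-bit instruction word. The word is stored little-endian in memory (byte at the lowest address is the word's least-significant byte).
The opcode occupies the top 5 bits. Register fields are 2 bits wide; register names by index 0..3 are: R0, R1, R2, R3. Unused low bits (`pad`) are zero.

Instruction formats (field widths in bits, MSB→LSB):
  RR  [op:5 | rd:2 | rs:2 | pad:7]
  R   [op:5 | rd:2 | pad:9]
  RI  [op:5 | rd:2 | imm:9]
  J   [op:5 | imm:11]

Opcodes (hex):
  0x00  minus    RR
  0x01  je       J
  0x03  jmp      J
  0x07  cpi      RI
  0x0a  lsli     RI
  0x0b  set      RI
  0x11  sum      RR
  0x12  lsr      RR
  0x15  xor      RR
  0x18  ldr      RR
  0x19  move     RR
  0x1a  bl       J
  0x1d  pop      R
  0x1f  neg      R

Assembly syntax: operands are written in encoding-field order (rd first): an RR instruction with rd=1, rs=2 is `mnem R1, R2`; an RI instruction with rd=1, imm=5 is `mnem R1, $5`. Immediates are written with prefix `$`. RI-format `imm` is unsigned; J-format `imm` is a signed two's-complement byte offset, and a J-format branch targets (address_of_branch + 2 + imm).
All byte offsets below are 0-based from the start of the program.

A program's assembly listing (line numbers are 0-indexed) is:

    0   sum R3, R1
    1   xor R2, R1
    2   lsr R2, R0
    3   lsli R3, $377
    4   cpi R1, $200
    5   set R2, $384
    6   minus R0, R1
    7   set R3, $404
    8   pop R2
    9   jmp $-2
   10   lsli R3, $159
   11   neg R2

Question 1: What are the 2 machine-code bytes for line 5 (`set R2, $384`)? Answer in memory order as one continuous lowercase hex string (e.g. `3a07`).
5. set fields op=0xb:5|rd=2:2|imm=384:9 → word 5d80h → 80 5d

805d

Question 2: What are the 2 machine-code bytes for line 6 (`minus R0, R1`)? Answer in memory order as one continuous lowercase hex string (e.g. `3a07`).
8000

line 6 (minus): pack op=0x0:5|rd=0:2|rs=1:2|pad=0:7 = 0x0080; little→ 80 00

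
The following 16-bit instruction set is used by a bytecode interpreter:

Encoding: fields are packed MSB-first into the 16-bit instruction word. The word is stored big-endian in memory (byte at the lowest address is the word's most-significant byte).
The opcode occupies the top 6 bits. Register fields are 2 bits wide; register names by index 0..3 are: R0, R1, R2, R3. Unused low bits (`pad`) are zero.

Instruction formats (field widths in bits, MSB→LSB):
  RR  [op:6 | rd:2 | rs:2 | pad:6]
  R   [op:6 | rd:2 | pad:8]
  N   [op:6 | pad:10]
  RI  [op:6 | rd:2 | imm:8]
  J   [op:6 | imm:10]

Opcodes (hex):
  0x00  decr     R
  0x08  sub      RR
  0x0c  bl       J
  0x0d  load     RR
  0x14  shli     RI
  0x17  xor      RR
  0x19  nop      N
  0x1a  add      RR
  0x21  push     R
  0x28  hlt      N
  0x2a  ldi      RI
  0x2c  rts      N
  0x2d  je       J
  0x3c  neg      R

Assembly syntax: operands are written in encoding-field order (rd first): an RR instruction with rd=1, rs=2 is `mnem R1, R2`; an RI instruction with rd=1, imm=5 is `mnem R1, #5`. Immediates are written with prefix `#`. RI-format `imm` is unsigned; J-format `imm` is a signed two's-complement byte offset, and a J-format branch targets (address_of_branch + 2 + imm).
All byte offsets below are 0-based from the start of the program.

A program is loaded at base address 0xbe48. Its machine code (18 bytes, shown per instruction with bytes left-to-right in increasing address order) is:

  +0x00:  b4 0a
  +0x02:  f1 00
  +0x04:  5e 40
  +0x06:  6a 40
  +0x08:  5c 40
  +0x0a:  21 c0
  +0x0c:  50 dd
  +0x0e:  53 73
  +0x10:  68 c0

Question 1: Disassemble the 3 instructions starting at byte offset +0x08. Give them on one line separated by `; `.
xor R0, R1; sub R1, R3; shli R0, #221

off 0x08: read 5c 40 as big → 0x5c40
  top 6b → 0x17 → xor [RR]
  rd@[9:8]=0x0 ⇒ R0
  rs@[7:6]=0x1 ⇒ R1
off 0x0a: read 21 c0 as big → 0x21c0
  top 6b → 0x8 → sub [RR]
  rd@[9:8]=0x1 ⇒ R1
  rs@[7:6]=0x3 ⇒ R3
off 0x0c: read 50 dd as big → 0x50dd
  top 6b → 0x14 → shli [RI]
  rd@[9:8]=0x0 ⇒ R0
  imm@[7:0]=0xdd ⇒ #221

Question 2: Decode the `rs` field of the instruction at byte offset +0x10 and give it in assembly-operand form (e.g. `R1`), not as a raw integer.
@+10  big-endian(68 c0) = 0x68c0
  opcode bits[15:10]=0x1a: add/RR
  rd: (w>>8)&0x3=0x0 → R0
  rs: (w>>6)&0x3=0x3 → R3

R3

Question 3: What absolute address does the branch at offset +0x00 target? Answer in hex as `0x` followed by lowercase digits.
@+00  big-endian(b4 0a) = 0xb40a
  op=0xb40a>>10=0x2d ⇒ je (J)
  imm@[9:0]=0xa ⇒ #10
  target = base 0xbe48 + off 0x00 + 2 + imm 10 = 0xbe54

0xbe54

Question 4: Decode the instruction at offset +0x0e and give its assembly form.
+0x0e: 53 73 ⇒ word 0x5373 (big)
  op=0x5373>>10=0x14 ⇒ shli (RI)
  rd: (w>>8)&0x3=0x3 → R3
  imm: (w>>0)&0xff=0x73 → #115

shli R3, #115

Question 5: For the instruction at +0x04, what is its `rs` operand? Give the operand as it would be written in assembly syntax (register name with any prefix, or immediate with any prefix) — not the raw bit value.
R1

off 0x04: read 5e 40 as big → 0x5e40
  op=0x5e40>>10=0x17 ⇒ xor (RR)
  rd: (w>>8)&0x3=0x2 → R2
  rs: (w>>6)&0x3=0x1 → R1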